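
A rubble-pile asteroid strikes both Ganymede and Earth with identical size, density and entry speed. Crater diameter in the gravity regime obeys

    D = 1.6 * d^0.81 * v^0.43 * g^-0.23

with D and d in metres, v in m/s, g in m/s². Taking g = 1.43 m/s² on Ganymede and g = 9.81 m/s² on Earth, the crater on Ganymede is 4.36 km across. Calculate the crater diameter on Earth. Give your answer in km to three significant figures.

D ≈ 2.80 km

All impactor-dependent factors cancel in the ratio, leaving D_Earth/D_Ganymede = (g_Earth/g_Ganymede)^-0.23.
(9.81/1.43)^-0.23 = 6.860^-0.23 = 0.6422
D_Earth = 0.6422 × 4.36 km = 2.80 km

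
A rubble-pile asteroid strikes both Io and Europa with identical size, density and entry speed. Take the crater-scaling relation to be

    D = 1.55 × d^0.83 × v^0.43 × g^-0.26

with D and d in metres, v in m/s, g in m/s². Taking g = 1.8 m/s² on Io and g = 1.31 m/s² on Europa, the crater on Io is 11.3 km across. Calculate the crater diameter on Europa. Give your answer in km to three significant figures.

D ≈ 12.3 km

All impactor-dependent factors cancel in the ratio, leaving D_Europa/D_Io = (g_Europa/g_Io)^-0.26.
(1.31/1.8)^-0.26 = 0.7278^-0.26 = 1.086
D_Europa = 1.086 × 11.3 km = 12.3 km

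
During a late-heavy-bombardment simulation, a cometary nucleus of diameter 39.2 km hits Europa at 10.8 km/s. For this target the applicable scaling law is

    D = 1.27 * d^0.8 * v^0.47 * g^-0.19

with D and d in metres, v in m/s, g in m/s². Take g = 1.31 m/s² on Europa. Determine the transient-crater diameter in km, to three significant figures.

In SI units: d = 39200 m, v = 10800 m/s.
d^0.8 = 39200^0.8 = 4727
v^0.47 = 10800^0.47 = 78.65
g^-0.19 = 1.31^-0.19 = 0.9500
D = 1.27 × 4727 × 78.65 × 0.9500 = 4.486 × 10^5 m
   = 448.6 km

D ≈ 449 km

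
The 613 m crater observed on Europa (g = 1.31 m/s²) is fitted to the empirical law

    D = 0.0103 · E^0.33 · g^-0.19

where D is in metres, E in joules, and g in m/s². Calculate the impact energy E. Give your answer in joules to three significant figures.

E ≈ 3.44 × 10^14 J

Rearranging: E = [D / (0.0103 · g^-0.19)]^(1/0.33).
g^-0.19 = 1.31^-0.19 = 0.9500
D / (0.0103 × 0.9500) = 613 / (9.785 × 10^-3) = 6.265 × 10^4
E = (6.265 × 10^4)^3.0303 = 3.436 × 10^14 J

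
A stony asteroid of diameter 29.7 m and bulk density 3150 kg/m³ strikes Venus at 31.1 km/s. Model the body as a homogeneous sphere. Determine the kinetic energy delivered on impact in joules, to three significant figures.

E ≈ 2.09 × 10^16 J

v = 31100 m/s.
Mass m = (π/6) ρ d³ = (π/6) × 3150 × (29.7)³ = 4.321 × 10^7 kg
E = ½ m v² = 0.5 × 4.321 × 10^7 × (31100)² = 2.090 × 10^16 J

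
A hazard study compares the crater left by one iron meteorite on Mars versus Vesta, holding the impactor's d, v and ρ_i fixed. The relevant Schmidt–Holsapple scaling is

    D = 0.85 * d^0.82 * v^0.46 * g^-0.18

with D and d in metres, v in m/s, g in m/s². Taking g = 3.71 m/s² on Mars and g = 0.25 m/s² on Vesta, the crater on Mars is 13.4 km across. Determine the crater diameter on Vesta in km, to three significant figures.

D ≈ 21.8 km

All impactor-dependent factors cancel in the ratio, leaving D_Vesta/D_Mars = (g_Vesta/g_Mars)^-0.18.
(0.25/3.71)^-0.18 = 0.06739^-0.18 = 1.625
D_Vesta = 1.625 × 13.4 km = 21.8 km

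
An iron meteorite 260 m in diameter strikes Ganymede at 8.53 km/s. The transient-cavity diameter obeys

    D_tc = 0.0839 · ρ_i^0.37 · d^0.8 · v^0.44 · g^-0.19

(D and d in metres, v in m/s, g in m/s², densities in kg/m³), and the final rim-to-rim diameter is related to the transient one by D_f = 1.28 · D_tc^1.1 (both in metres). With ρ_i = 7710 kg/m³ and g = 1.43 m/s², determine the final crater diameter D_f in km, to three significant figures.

v = 8530 m/s.
ρ_i^0.37 = 7710^0.37 = 27.43
d^0.8 = 260^0.8 = 85.50
v^0.44 = 8530^0.44 = 53.66
g^-0.19 = 1.43^-0.19 = 0.9343
D_tc = 0.0839 × 27.43 × 85.50 × 53.66 × 0.9343 = 9865 m
D_f = 1.28 × (9865)^1.1 = 31675 m
     = 31.68 km

D_f ≈ 31.7 km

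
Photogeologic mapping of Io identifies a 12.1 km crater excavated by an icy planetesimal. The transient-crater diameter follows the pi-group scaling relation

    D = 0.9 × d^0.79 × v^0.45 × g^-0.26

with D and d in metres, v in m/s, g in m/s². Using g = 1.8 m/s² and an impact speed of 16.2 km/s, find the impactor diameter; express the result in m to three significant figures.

Rearranging for d: d = [D / (0.9 · 16200^0.45 · 1.8^-0.26)]^(1/0.79).
D = 12100 m.
16200^0.45 = 78.39
1.8^-0.26 = 0.8583
Denominator = 0.9 × 78.39 × 0.8583 = 60.55
D / 60.55 = 12100 / 60.55 = 199.8
d = 199.8^(1/0.79) = 199.8^1.2658 = 816.8 m

d ≈ 817 m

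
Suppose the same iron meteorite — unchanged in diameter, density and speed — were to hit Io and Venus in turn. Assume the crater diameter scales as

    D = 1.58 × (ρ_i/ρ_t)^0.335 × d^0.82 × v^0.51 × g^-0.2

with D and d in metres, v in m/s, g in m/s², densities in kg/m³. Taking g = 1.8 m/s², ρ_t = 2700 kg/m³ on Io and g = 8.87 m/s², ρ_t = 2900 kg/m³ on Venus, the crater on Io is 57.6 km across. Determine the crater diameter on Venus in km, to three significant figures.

The impactor-only factors (d, v, ρ_i) cancel in the ratio, leaving D_Venus/D_Io = (g_Venus/g_Io)^-0.2 · (ρ_t,Io/ρ_t,Venus)^0.335.
(8.87/1.8)^-0.2 = 4.928^-0.2 = 0.7269
(2700/2900)^0.335 = 0.9310^0.335 = 0.9763
Ratio = 0.7269 × 0.9763 = 0.7097
D_Venus = 0.7097 × 57.6 km = 40.9 km

D ≈ 40.9 km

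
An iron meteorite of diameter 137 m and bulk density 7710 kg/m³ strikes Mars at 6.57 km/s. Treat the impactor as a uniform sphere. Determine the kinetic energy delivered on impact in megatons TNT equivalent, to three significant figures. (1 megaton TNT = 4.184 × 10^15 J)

v = 6570 m/s.
Mass m = (π/6) ρ d³ = (π/6) × 7710 × (137)³ = 1.038 × 10^10 kg
E = ½ m v² = 0.5 × 1.038 × 10^10 × (6570)² = 2.240 × 10^17 J
   = 2.240 × 10^17 / 4.184×10^15 = 53.54 Mt

E ≈ 53.5 Mt TNT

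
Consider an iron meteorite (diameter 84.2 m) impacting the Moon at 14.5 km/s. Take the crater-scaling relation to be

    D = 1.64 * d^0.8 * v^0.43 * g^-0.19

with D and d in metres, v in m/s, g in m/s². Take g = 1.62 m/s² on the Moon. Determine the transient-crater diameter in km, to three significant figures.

In SI units: v = 14500 m/s.
d^0.8 = 84.2^0.8 = 34.69
v^0.43 = 14500^0.43 = 61.57
g^-0.19 = 1.62^-0.19 = 0.9124
D = 1.64 × 34.69 × 61.57 × 0.9124 = 3196 m
   = 3.196 km

D ≈ 3.20 km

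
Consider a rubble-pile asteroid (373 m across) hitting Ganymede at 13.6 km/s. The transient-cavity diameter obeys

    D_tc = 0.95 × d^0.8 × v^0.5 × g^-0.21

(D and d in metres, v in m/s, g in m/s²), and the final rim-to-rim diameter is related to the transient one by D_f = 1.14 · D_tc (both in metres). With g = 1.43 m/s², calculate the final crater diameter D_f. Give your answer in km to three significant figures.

v = 13600 m/s.
d^0.8 = 373^0.8 = 114.1
v^0.5 = 13600^0.5 = 116.6
g^-0.21 = 1.43^-0.21 = 0.9276
D_tc = 0.95 × 114.1 × 116.6 × 0.9276 = 11720 m
D_f = 1.14 × 11720 = 13361 m
     = 13.36 km

D_f ≈ 13.4 km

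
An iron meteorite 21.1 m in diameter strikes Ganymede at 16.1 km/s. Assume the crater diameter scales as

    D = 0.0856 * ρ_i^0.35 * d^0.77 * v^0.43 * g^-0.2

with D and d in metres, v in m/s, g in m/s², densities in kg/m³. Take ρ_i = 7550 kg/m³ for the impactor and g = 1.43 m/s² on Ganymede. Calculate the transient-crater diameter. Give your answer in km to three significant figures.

In SI units: v = 16100 m/s.
ρ_i^0.35 = 7550^0.35 = 22.77
d^0.77 = 21.1^0.77 = 10.46
v^0.43 = 16100^0.43 = 64.41
g^-0.2 = 1.43^-0.2 = 0.9310
D = 0.0856 × 22.77 × 10.46 × 64.41 × 0.9310 = 1223 m
   = 1.223 km

D ≈ 1.22 km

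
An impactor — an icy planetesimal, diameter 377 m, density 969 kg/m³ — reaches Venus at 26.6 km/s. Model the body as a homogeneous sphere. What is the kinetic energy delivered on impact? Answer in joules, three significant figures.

E ≈ 9.62 × 10^18 J

v = 26600 m/s.
Mass m = (π/6) ρ d³ = (π/6) × 969 × (377)³ = 2.719 × 10^10 kg
E = ½ m v² = 0.5 × 2.719 × 10^10 × (26600)² = 9.619 × 10^18 J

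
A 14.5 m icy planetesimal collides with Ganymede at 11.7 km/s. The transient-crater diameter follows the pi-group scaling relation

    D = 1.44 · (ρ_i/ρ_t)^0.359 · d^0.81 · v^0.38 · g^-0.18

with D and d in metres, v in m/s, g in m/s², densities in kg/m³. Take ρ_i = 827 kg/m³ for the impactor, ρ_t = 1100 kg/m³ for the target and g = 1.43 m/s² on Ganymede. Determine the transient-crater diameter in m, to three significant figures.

D ≈ 374 m

In SI units: v = 11700 m/s.
(ρ_i/ρ_t)^0.359 = (827/1100)^0.359 = 0.9027
d^0.81 = 14.5^0.81 = 8.724
v^0.38 = 11700^0.38 = 35.15
g^-0.18 = 1.43^-0.18 = 0.9376
D = 1.44 × 0.9027 × 8.724 × 35.15 × 0.9376 = 373.7 m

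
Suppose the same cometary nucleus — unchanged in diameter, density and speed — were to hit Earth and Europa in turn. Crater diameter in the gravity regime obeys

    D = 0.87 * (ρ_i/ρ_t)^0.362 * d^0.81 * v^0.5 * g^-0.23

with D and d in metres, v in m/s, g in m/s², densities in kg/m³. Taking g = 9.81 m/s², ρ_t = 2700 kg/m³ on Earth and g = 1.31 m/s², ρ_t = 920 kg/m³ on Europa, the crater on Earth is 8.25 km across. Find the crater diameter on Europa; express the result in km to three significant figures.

D ≈ 19.4 km

The impactor-only factors (d, v, ρ_i) cancel in the ratio, leaving D_Europa/D_Earth = (g_Europa/g_Earth)^-0.23 · (ρ_t,Earth/ρ_t,Europa)^0.362.
(1.31/9.81)^-0.23 = 0.1335^-0.23 = 1.589
(2700/920)^0.362 = 2.935^0.362 = 1.477
Ratio = 1.589 × 1.477 = 2.347
D_Europa = 2.347 × 8.25 km = 19.4 km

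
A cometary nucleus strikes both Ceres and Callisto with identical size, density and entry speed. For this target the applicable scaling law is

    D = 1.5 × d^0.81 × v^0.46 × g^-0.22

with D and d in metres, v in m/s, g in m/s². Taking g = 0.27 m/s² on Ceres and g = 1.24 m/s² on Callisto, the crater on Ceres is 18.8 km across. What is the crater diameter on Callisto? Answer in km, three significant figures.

All impactor-dependent factors cancel in the ratio, leaving D_Callisto/D_Ceres = (g_Callisto/g_Ceres)^-0.22.
(1.24/0.27)^-0.22 = 4.593^-0.22 = 0.7151
D_Callisto = 0.7151 × 18.8 km = 13.4 km

D ≈ 13.4 km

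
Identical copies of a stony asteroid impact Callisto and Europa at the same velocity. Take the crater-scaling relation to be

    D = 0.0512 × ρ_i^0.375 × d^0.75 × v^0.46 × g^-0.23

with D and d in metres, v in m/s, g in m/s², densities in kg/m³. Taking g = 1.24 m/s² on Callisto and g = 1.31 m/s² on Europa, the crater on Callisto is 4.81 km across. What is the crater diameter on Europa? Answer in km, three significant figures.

All impactor-dependent factors cancel in the ratio, leaving D_Europa/D_Callisto = (g_Europa/g_Callisto)^-0.23.
(1.31/1.24)^-0.23 = 1.056^-0.23 = 0.9875
D_Europa = 0.9875 × 4.81 km = 4.75 km

D ≈ 4.75 km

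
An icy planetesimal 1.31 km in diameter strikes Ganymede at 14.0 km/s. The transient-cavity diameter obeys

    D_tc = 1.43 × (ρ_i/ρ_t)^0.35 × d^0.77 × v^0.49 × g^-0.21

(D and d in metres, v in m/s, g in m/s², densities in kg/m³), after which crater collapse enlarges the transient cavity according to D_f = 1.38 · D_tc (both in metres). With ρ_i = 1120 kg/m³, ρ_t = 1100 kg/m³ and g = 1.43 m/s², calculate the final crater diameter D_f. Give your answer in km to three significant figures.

In SI: d = 1310 m, v = 14000 m/s.
(ρ_i/ρ_t)^0.35 = (1120/1100)^0.35 = 1.006
d^0.77 = 1310^0.77 = 251.4
v^0.49 = 14000^0.49 = 107.5
g^-0.21 = 1.43^-0.21 = 0.9276
D_tc = 1.43 × 1.006 × 251.4 × 107.5 × 0.9276 = 36060 m
D_f = 1.38 × 36060 = 49763 m
     = 49.76 km

D_f ≈ 49.8 km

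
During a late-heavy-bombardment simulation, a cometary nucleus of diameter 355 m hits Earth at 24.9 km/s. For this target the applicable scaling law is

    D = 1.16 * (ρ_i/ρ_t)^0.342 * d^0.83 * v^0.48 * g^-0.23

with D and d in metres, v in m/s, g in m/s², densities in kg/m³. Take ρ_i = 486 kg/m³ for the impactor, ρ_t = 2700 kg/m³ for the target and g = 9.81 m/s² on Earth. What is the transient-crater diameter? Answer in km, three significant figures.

In SI units: v = 24900 m/s.
(ρ_i/ρ_t)^0.342 = (486/2700)^0.342 = 0.5563
d^0.83 = 355^0.83 = 130.8
v^0.48 = 24900^0.48 = 128.9
g^-0.23 = 9.81^-0.23 = 0.5914
D = 1.16 × 0.5563 × 130.8 × 128.9 × 0.5914 = 6434 m
   = 6.434 km

D ≈ 6.43 km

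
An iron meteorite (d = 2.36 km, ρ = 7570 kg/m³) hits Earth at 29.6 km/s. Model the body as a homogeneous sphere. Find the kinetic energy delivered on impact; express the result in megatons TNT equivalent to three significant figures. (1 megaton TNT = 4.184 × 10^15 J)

d = 2360 m; v = 29600 m/s.
Mass m = (π/6) ρ d³ = (π/6) × 7570 × (2360)³ = 5.210 × 10^13 kg
E = ½ m v² = 0.5 × 5.210 × 10^13 × (29600)² = 2.282 × 10^22 J
   = 2.282 × 10^22 / 4.184×10^15 = 5.454 × 10^6 Mt

E ≈ 5.45 × 10^6 Mt TNT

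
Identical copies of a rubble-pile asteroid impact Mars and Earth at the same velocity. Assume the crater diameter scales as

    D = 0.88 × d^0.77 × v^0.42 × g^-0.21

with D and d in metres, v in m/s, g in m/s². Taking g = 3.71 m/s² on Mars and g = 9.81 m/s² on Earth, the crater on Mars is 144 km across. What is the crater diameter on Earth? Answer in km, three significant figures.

All impactor-dependent factors cancel in the ratio, leaving D_Earth/D_Mars = (g_Earth/g_Mars)^-0.21.
(9.81/3.71)^-0.21 = 2.644^-0.21 = 0.8153
D_Earth = 0.8153 × 144 km = 117 km

D ≈ 117 km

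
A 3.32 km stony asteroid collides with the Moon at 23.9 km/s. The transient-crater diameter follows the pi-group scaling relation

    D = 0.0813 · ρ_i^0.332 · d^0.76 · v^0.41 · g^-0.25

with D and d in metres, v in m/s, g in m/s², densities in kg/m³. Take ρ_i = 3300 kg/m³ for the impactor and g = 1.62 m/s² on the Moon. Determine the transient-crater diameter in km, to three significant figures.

D ≈ 31.4 km

In SI units: d = 3320 m, v = 23900 m/s.
ρ_i^0.332 = 3300^0.332 = 14.73
d^0.76 = 3320^0.76 = 474.3
v^0.41 = 23900^0.41 = 62.39
g^-0.25 = 1.62^-0.25 = 0.8864
D = 0.0813 × 14.73 × 474.3 × 62.39 × 0.8864 = 31412 m
   = 31.41 km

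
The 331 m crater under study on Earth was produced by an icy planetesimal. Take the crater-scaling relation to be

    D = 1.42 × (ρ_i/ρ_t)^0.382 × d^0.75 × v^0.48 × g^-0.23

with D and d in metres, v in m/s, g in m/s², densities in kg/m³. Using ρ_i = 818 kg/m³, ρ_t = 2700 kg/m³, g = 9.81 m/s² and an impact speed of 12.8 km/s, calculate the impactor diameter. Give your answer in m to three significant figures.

d ≈ 12.5 m

Rearranging for d: d = [D / (1.42 · (818/2700)^0.382 · 12800^0.48 · 9.81^-0.23)]^(1/0.75).
(818/2700)^0.382 = 0.6337
12800^0.48 = 93.64
9.81^-0.23 = 0.5914
Denominator = 1.42 × 0.6337 × 93.64 × 0.5914 = 49.83
D / 49.83 = 331 / 49.83 = 6.643
d = 6.643^(1/0.75) = 6.643^1.3333 = 12.49 m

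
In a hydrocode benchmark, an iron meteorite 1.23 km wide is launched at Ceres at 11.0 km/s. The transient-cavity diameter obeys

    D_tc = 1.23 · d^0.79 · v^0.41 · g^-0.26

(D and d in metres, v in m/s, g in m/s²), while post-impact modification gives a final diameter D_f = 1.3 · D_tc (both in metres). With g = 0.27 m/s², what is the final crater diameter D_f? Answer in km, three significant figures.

D_f ≈ 28.2 km

In SI: d = 1230 m, v = 11000 m/s.
d^0.79 = 1230^0.79 = 276.1
v^0.41 = 11000^0.41 = 45.39
g^-0.26 = 0.27^-0.26 = 1.406
D_tc = 1.23 × 276.1 × 45.39 × 1.406 = 21670 m
D_f = 1.3 × 21670 = 28171 m
     = 28.17 km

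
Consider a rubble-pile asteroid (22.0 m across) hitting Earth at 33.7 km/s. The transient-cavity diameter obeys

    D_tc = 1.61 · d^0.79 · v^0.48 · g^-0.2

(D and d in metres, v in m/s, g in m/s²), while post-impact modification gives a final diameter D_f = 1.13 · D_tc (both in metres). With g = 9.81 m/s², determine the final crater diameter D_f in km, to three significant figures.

v = 33700 m/s.
d^0.79 = 22^0.79 = 11.50
v^0.48 = 33700^0.48 = 149.0
g^-0.2 = 9.81^-0.2 = 0.6334
D_tc = 1.61 × 11.50 × 149.0 × 0.6334 = 1747 m
D_f = 1.13 × 1747 = 1974 m
     = 1.974 km

D_f ≈ 1.97 km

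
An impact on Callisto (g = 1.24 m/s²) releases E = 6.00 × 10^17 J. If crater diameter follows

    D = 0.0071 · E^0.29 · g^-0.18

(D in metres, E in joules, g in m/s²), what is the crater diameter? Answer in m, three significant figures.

E^0.29 = (6.00 × 10^17)^0.29 = 1.431 × 10^5
g^-0.18 = 1.24^-0.18 = 0.9620
D = 0.0071 × 1.431 × 10^5 × 0.9620 = 977.4 m

D ≈ 977 m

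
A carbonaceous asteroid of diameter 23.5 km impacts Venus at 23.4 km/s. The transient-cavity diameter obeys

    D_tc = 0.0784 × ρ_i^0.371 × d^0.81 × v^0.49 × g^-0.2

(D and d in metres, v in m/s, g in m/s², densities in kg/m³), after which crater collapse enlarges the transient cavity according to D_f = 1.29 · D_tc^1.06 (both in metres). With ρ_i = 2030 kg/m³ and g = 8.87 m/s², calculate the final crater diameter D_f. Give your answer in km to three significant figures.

In SI: d = 23500 m, v = 23400 m/s.
ρ_i^0.371 = 2030^0.371 = 16.87
d^0.81 = 23500^0.81 = 3472
v^0.49 = 23400^0.49 = 138.3
g^-0.2 = 8.87^-0.2 = 0.6463
D_tc = 0.0784 × 16.87 × 3472 × 138.3 × 0.6463 = 4.105 × 10^5 m
D_f = 1.29 × (4.105 × 10^5)^1.06 = 1.150 × 10^6 m
     = 1150 km

D_f ≈ 1150 km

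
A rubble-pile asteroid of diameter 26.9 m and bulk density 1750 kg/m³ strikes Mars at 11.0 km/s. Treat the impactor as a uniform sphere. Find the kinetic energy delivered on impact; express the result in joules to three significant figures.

v = 11000 m/s.
Mass m = (π/6) ρ d³ = (π/6) × 1750 × (26.9)³ = 1.784 × 10^7 kg
E = ½ m v² = 0.5 × 1.784 × 10^7 × (11000)² = 1.079 × 10^15 J

E ≈ 1.08 × 10^15 J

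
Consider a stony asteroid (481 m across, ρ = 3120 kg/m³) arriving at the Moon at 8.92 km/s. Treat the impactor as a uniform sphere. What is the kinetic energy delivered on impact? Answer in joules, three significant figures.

E ≈ 7.23 × 10^18 J

v = 8920 m/s.
Mass m = (π/6) ρ d³ = (π/6) × 3120 × (481)³ = 1.818 × 10^11 kg
E = ½ m v² = 0.5 × 1.818 × 10^11 × (8920)² = 7.233 × 10^18 J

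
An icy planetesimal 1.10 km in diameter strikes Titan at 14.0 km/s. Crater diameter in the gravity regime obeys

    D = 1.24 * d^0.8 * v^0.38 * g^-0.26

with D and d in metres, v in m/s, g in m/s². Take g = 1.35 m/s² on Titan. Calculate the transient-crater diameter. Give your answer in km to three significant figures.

D ≈ 11.7 km

In SI units: d = 1100 m, v = 14000 m/s.
d^0.8 = 1100^0.8 = 271.1
v^0.38 = 14000^0.38 = 37.63
g^-0.26 = 1.35^-0.26 = 0.9249
D = 1.24 × 271.1 × 37.63 × 0.9249 = 11700 m
   = 11.70 km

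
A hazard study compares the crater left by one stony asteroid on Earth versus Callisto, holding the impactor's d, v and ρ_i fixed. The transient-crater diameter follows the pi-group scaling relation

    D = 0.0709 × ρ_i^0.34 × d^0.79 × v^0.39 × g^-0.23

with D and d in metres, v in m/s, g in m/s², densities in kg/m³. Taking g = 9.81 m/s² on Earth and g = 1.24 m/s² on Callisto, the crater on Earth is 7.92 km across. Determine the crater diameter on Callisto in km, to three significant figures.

All impactor-dependent factors cancel in the ratio, leaving D_Callisto/D_Earth = (g_Callisto/g_Earth)^-0.23.
(1.24/9.81)^-0.23 = 0.1264^-0.23 = 1.609
D_Callisto = 1.609 × 7.92 km = 12.7 km

D ≈ 12.7 km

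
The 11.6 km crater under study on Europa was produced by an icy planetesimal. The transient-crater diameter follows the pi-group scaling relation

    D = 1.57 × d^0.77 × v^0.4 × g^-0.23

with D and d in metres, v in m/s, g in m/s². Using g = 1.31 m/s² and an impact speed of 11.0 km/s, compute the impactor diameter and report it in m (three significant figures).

Rearranging for d: d = [D / (1.57 · 11000^0.4 · 1.31^-0.23)]^(1/0.77).
D = 11600 m.
11000^0.4 = 41.36
1.31^-0.23 = 0.9398
Denominator = 1.57 × 41.36 × 0.9398 = 61.03
D / 61.03 = 11600 / 61.03 = 190.1
d = 190.1^(1/0.77) = 190.1^1.2987 = 911.4 m

d ≈ 911 m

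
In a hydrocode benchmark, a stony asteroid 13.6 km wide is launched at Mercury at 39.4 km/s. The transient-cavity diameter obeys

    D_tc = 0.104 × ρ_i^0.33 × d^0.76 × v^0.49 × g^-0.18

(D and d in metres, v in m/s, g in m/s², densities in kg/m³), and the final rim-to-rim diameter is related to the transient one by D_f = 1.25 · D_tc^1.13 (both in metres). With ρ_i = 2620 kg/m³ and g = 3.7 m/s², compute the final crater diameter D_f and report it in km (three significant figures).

D_f ≈ 1740 km

In SI: d = 13600 m, v = 39400 m/s.
ρ_i^0.33 = 2620^0.33 = 13.43
d^0.76 = 13600^0.76 = 1385
v^0.49 = 39400^0.49 = 178.6
g^-0.18 = 3.7^-0.18 = 0.7902
D_tc = 0.104 × 13.43 × 1385 × 178.6 × 0.7902 = 2.730 × 10^5 m
D_f = 1.25 × (2.730 × 10^5)^1.13 = 1.737 × 10^6 m
     = 1737 km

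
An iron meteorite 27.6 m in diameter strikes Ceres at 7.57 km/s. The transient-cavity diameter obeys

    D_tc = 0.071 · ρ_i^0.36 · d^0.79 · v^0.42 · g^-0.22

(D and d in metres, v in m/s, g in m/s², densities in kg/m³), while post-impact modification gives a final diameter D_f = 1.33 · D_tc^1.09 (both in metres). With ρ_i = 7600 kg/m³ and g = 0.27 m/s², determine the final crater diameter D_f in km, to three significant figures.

v = 7570 m/s.
ρ_i^0.36 = 7600^0.36 = 24.95
d^0.79 = 27.6^0.79 = 13.75
v^0.42 = 7570^0.42 = 42.58
g^-0.22 = 0.27^-0.22 = 1.334
D_tc = 0.071 × 24.95 × 13.75 × 42.58 × 1.334 = 1384 m
D_f = 1.33 × (1384)^1.09 = 3529 m
     = 3.529 km

D_f ≈ 3.53 km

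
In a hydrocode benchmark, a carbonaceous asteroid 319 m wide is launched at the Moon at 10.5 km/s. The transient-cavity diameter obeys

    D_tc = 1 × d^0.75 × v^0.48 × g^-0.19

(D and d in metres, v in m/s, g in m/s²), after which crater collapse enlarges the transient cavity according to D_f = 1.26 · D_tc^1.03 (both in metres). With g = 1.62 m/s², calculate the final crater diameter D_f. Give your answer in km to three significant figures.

D_f ≈ 9.59 km

v = 10500 m/s.
d^0.75 = 319^0.75 = 75.48
v^0.48 = 10500^0.48 = 85.15
g^-0.19 = 1.62^-0.19 = 0.9124
D_tc = 1 × 75.48 × 85.15 × 0.9124 = 5864 m
D_f = 1.26 × (5864)^1.03 = 9585 m
     = 9.585 km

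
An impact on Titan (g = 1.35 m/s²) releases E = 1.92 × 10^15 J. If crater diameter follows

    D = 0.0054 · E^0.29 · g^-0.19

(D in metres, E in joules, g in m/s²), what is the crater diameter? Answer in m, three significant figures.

D ≈ 138 m

E^0.29 = (1.92 × 10^15)^0.29 = 2.705 × 10^4
g^-0.19 = 1.35^-0.19 = 0.9446
D = 0.0054 × 2.705 × 10^4 × 0.9446 = 138.0 m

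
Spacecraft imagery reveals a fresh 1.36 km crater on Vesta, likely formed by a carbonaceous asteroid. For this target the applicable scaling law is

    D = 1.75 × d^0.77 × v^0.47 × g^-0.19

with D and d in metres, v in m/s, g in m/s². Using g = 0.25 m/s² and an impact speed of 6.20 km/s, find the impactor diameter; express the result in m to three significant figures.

Rearranging for d: d = [D / (1.75 · 6200^0.47 · 0.25^-0.19)]^(1/0.77).
D = 1360 m.
6200^0.47 = 60.59
0.25^-0.19 = 1.301
Denominator = 1.75 × 60.59 × 1.301 = 137.9
D / 137.9 = 1360 / 137.9 = 9.862
d = 9.862^(1/0.77) = 9.862^1.2987 = 19.54 m

d ≈ 19.5 m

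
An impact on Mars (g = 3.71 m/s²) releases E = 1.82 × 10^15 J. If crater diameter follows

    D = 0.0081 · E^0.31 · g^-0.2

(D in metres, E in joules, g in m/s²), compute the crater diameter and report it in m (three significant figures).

D ≈ 335 m

E^0.31 = (1.82 × 10^15)^0.31 = 5.378 × 10^4
g^-0.2 = 3.71^-0.2 = 0.7694
D = 0.0081 × 5.378 × 10^4 × 0.7694 = 335.2 m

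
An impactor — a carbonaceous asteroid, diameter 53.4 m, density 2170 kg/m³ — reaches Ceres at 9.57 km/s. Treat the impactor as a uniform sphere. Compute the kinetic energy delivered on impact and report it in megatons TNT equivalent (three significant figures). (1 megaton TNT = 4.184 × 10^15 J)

E ≈ 1.89 Mt TNT

v = 9570 m/s.
Mass m = (π/6) ρ d³ = (π/6) × 2170 × (53.4)³ = 1.730 × 10^8 kg
E = ½ m v² = 0.5 × 1.730 × 10^8 × (9570)² = 7.922 × 10^15 J
   = 7.922 × 10^15 / 4.184×10^15 = 1.893 Mt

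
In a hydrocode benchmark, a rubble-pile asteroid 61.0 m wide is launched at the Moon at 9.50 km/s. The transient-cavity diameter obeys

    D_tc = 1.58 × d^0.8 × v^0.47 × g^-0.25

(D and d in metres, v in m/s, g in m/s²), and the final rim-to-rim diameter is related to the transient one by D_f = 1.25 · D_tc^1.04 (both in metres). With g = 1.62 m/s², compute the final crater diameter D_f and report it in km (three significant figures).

v = 9500 m/s.
d^0.8 = 61^0.8 = 26.81
v^0.47 = 9500^0.47 = 74.05
g^-0.25 = 1.62^-0.25 = 0.8864
D_tc = 1.58 × 26.81 × 74.05 × 0.8864 = 2780 m
D_f = 1.25 × (2780)^1.04 = 4772 m
     = 4.772 km

D_f ≈ 4.77 km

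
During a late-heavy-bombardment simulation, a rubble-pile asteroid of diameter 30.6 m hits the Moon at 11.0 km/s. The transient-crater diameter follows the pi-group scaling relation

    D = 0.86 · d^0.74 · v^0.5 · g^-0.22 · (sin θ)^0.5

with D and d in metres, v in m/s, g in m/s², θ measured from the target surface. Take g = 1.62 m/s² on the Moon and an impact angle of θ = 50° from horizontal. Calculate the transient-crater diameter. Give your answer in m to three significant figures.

In SI units: v = 11000 m/s.
d^0.74 = 30.6^0.74 = 12.57
v^0.5 = 11000^0.5 = 104.9
g^-0.22 = 1.62^-0.22 = 0.8993
(sin 50°)^0.5 = 0.7660^0.5 = 0.8752
D = 0.86 × 12.57 × 104.9 × 0.8993 × 0.8752 = 892.5 m

D ≈ 893 m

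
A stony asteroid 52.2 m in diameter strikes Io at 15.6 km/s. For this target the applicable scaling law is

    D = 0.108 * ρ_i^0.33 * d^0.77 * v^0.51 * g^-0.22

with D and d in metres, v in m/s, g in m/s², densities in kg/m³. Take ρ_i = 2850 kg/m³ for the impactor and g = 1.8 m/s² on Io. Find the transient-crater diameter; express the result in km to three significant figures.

In SI units: v = 15600 m/s.
ρ_i^0.33 = 2850^0.33 = 13.81
d^0.77 = 52.2^0.77 = 21.02
v^0.51 = 15600^0.51 = 137.6
g^-0.22 = 1.8^-0.22 = 0.8787
D = 0.108 × 13.81 × 21.02 × 137.6 × 0.8787 = 3791 m
   = 3.791 km

D ≈ 3.79 km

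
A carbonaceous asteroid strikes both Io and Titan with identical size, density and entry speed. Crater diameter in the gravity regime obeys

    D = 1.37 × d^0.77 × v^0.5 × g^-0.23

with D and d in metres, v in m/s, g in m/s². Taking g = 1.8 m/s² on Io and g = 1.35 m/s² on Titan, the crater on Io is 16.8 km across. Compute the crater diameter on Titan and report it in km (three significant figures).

D ≈ 17.9 km

All impactor-dependent factors cancel in the ratio, leaving D_Titan/D_Io = (g_Titan/g_Io)^-0.23.
(1.35/1.8)^-0.23 = 0.7500^-0.23 = 1.068
D_Titan = 1.068 × 16.8 km = 17.9 km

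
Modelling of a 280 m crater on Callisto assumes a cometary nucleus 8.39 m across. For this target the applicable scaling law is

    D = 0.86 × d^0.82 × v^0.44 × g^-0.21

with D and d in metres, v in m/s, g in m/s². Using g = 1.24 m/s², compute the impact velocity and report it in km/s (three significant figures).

Rearranging for v: v = [D / (0.86 · 8.39^0.82 · 1.24^-0.21)]^(1/0.44).
8.39^0.82 = 5.721
1.24^-0.21 = 0.9558
Denominator = 0.86 × 5.721 × 0.9558 = 4.703
D / 4.703 = 280 / 4.703 = 59.54
v = 59.54^(1/0.44) = 59.54^2.2727 = 10805 m/s

v ≈ 10.8 km/s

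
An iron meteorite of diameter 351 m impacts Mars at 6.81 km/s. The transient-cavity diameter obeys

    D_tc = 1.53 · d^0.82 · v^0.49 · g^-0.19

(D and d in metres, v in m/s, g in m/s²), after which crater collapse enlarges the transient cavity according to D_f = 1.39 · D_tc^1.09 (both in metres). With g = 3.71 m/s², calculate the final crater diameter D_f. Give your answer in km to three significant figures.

v = 6810 m/s.
d^0.82 = 351^0.82 = 122.2
v^0.49 = 6810^0.49 = 75.55
g^-0.19 = 3.71^-0.19 = 0.7795
D_tc = 1.53 × 122.2 × 75.55 × 0.7795 = 11010 m
D_f = 1.39 × (11010)^1.09 = 35364 m
     = 35.36 km

D_f ≈ 35.4 km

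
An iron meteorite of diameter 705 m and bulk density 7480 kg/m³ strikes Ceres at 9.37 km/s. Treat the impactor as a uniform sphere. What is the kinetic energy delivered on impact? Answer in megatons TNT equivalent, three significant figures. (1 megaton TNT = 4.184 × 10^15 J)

E ≈ 14400 Mt TNT

v = 9370 m/s.
Mass m = (π/6) ρ d³ = (π/6) × 7480 × (705)³ = 1.372 × 10^12 kg
E = ½ m v² = 0.5 × 1.372 × 10^12 × (9370)² = 6.023 × 10^19 J
   = 6.023 × 10^19 / 4.184×10^15 = 14395 Mt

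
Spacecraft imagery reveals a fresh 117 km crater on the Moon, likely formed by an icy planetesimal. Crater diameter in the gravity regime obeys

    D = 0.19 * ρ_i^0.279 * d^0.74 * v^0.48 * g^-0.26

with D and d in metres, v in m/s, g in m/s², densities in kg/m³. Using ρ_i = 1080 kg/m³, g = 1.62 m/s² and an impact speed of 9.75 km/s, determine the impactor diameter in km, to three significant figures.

Rearranging for d: d = [D / (0.19 · 1080^0.279 · 9750^0.48 · 1.62^-0.26)]^(1/0.74).
D = 117000 m.
1080^0.279 = 7.020
9750^0.48 = 82.17
1.62^-0.26 = 0.8821
Denominator = 0.19 × 7.020 × 82.17 × 0.8821 = 96.68
D / 96.68 = 117000 / 96.68 = 1210
d = 1210^(1/0.74) = 1210^1.3514 = 14658 m

d ≈ 14.7 km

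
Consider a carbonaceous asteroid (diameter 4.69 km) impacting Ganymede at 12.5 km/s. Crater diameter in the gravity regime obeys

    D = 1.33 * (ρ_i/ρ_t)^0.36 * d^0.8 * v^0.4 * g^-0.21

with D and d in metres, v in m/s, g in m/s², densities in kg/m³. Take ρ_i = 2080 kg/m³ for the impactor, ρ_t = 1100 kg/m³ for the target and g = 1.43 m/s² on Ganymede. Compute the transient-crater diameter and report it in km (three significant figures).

D ≈ 58.4 km

In SI units: d = 4690 m, v = 12500 m/s.
(ρ_i/ρ_t)^0.36 = (2080/1100)^0.36 = 1.258
d^0.8 = 4690^0.8 = 864.8
v^0.4 = 12500^0.4 = 43.53
g^-0.21 = 1.43^-0.21 = 0.9276
D = 1.33 × 1.258 × 864.8 × 43.53 × 0.9276 = 58425 m
   = 58.42 km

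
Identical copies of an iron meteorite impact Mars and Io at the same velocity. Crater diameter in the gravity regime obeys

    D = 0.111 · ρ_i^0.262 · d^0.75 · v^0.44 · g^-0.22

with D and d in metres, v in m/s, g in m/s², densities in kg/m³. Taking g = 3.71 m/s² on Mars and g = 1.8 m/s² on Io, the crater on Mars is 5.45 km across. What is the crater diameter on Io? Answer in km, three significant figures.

All impactor-dependent factors cancel in the ratio, leaving D_Io/D_Mars = (g_Io/g_Mars)^-0.22.
(1.8/3.71)^-0.22 = 0.4852^-0.22 = 1.172
D_Io = 1.172 × 5.45 km = 6.39 km

D ≈ 6.39 km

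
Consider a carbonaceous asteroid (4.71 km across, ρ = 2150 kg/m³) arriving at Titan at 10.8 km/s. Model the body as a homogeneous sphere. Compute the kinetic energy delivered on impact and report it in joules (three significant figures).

d = 4710 m; v = 10800 m/s.
Mass m = (π/6) ρ d³ = (π/6) × 2150 × (4710)³ = 1.176 × 10^14 kg
E = ½ m v² = 0.5 × 1.176 × 10^14 × (10800)² = 6.858 × 10^21 J

E ≈ 6.86 × 10^21 J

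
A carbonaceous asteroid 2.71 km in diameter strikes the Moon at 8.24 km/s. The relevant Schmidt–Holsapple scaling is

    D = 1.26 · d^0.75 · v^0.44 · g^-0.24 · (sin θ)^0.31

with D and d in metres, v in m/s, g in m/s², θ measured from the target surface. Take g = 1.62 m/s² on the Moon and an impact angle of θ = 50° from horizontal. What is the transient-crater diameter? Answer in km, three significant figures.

In SI units: d = 2710 m, v = 8240 m/s.
d^0.75 = 2710^0.75 = 375.6
v^0.44 = 8240^0.44 = 52.85
g^-0.24 = 1.62^-0.24 = 0.8907
(sin 50°)^0.31 = 0.7660^0.31 = 0.9207
D = 1.26 × 375.6 × 52.85 × 0.8907 × 0.9207 = 20511 m
   = 20.51 km

D ≈ 20.5 km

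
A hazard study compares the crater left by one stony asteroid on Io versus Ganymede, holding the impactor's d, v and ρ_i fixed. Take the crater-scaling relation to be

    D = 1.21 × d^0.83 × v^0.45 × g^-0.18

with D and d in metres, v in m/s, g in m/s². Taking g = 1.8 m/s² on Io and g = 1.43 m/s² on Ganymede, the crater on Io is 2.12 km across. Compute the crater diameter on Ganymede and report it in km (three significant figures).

D ≈ 2.21 km

All impactor-dependent factors cancel in the ratio, leaving D_Ganymede/D_Io = (g_Ganymede/g_Io)^-0.18.
(1.43/1.8)^-0.18 = 0.7944^-0.18 = 1.042
D_Ganymede = 1.042 × 2.12 km = 2.21 km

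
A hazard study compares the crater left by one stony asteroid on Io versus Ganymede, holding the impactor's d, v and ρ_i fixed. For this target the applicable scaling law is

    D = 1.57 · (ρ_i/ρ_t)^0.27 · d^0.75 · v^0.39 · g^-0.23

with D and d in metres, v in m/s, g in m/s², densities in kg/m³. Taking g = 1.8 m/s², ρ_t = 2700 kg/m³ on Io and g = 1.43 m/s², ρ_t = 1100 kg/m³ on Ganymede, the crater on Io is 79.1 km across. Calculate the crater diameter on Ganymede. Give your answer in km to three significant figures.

D ≈ 106 km

The impactor-only factors (d, v, ρ_i) cancel in the ratio, leaving D_Ganymede/D_Io = (g_Ganymede/g_Io)^-0.23 · (ρ_t,Io/ρ_t,Ganymede)^0.27.
(1.43/1.8)^-0.23 = 0.7944^-0.23 = 1.054
(2700/1100)^0.27 = 2.455^0.27 = 1.274
Ratio = 1.054 × 1.274 = 1.343
D_Ganymede = 1.343 × 79.1 km = 106 km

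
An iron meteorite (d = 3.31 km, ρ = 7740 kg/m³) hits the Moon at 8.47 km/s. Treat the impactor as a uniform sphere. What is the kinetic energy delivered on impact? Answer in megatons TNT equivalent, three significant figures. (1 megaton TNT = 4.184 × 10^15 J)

d = 3310 m; v = 8470 m/s.
Mass m = (π/6) ρ d³ = (π/6) × 7740 × (3310)³ = 1.470 × 10^14 kg
E = ½ m v² = 0.5 × 1.470 × 10^14 × (8470)² = 5.273 × 10^21 J
   = 5.273 × 10^21 / 4.184×10^15 = 1.260 × 10^6 Mt

E ≈ 1.26 × 10^6 Mt TNT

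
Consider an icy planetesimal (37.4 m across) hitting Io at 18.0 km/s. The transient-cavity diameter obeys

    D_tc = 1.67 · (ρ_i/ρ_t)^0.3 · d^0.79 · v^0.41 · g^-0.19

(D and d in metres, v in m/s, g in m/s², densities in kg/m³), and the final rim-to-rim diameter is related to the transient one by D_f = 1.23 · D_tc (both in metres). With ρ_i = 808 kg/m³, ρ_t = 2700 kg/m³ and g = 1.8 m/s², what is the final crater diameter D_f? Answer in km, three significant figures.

v = 18000 m/s.
(ρ_i/ρ_t)^0.3 = (808/2700)^0.3 = 0.6963
d^0.79 = 37.4^0.79 = 17.48
v^0.41 = 18000^0.41 = 55.55
g^-0.19 = 1.8^-0.19 = 0.8943
D_tc = 1.67 × 0.6963 × 17.48 × 55.55 × 0.8943 = 1010 m
D_f = 1.23 × 1010 = 1242 m
     = 1.242 km

D_f ≈ 1.24 km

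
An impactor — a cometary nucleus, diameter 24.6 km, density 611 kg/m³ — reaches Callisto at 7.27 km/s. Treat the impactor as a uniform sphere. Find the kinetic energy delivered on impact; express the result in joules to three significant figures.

d = 24600 m; v = 7270 m/s.
Mass m = (π/6) ρ d³ = (π/6) × 611 × (24600)³ = 4.763 × 10^15 kg
E = ½ m v² = 0.5 × 4.763 × 10^15 × (7270)² = 1.259 × 10^23 J

E ≈ 1.26 × 10^23 J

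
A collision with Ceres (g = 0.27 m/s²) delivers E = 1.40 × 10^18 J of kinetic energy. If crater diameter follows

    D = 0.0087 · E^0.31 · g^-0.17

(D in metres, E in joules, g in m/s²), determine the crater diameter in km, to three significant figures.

E^0.31 = (1.40 × 10^18)^0.31 = 4.220 × 10^5
g^-0.17 = 0.27^-0.17 = 1.249
D = 0.0087 × 4.220 × 10^5 × 1.249 = 4586 m
   = 4.586 km

D ≈ 4.59 km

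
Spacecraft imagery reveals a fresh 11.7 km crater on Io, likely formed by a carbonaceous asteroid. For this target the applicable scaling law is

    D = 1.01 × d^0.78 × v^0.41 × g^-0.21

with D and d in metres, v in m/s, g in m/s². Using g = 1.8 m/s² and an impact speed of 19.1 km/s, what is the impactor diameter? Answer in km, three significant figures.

Rearranging for d: d = [D / (1.01 · 19100^0.41 · 1.8^-0.21)]^(1/0.78).
D = 11700 m.
19100^0.41 = 56.91
1.8^-0.21 = 0.8839
Denominator = 1.01 × 56.91 × 0.8839 = 50.81
D / 50.81 = 11700 / 50.81 = 230.3
d = 230.3^(1/0.78) = 230.3^1.2821 = 1068 m

d ≈ 1.07 km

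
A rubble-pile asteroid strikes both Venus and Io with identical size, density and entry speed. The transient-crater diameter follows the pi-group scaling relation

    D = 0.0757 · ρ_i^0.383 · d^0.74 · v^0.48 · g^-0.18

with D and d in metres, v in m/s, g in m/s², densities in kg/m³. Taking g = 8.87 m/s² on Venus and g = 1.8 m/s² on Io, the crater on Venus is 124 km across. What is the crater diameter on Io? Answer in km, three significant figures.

D ≈ 165 km

All impactor-dependent factors cancel in the ratio, leaving D_Io/D_Venus = (g_Io/g_Venus)^-0.18.
(1.8/8.87)^-0.18 = 0.2029^-0.18 = 1.333
D_Io = 1.333 × 124 km = 165 km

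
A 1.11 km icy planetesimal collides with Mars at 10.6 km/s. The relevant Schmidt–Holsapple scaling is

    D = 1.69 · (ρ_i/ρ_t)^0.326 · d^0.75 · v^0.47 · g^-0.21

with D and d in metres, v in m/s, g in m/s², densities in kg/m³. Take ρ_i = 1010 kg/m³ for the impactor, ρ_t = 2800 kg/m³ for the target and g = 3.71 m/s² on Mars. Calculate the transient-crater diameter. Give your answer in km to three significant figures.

In SI units: d = 1110 m, v = 10600 m/s.
(ρ_i/ρ_t)^0.326 = (1010/2800)^0.326 = 0.7172
d^0.75 = 1110^0.75 = 192.3
v^0.47 = 10600^0.47 = 77.96
g^-0.21 = 3.71^-0.21 = 0.7593
D = 1.69 × 0.7172 × 192.3 × 77.96 × 0.7593 = 13797 m
   = 13.80 km

D ≈ 13.8 km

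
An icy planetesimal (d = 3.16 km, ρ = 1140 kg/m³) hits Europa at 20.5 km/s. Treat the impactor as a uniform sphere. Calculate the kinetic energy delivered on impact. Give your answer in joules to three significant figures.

E ≈ 3.96 × 10^21 J

d = 3160 m; v = 20500 m/s.
Mass m = (π/6) ρ d³ = (π/6) × 1140 × (3160)³ = 1.883 × 10^13 kg
E = ½ m v² = 0.5 × 1.883 × 10^13 × (20500)² = 3.957 × 10^21 J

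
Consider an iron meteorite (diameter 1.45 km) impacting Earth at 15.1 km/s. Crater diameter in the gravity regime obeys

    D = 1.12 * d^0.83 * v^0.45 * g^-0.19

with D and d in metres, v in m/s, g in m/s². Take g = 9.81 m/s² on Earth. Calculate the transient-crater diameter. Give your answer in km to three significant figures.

D ≈ 23.2 km

In SI units: d = 1450 m, v = 15100 m/s.
d^0.83 = 1450^0.83 = 420.7
v^0.45 = 15100^0.45 = 75.95
g^-0.19 = 9.81^-0.19 = 0.6480
D = 1.12 × 420.7 × 75.95 × 0.6480 = 23190 m
   = 23.19 km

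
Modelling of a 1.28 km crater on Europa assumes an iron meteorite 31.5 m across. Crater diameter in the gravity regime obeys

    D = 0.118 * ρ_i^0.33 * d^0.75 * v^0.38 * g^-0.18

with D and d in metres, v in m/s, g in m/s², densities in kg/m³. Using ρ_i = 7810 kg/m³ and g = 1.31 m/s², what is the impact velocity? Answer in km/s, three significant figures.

Rearranging for v: v = [D / (0.118 · 7810^0.33 · 31.5^0.75 · 1.31^-0.18)]^(1/0.38).
D = 1280 m.
7810^0.33 = 19.26
31.5^0.75 = 13.30
1.31^-0.18 = 0.9526
Denominator = 0.118 × 19.26 × 13.30 × 0.9526 = 28.79
D / 28.79 = 1280 / 28.79 = 44.46
v = 44.46^(1/0.38) = 44.46^2.6316 = 21717 m/s

v ≈ 21.7 km/s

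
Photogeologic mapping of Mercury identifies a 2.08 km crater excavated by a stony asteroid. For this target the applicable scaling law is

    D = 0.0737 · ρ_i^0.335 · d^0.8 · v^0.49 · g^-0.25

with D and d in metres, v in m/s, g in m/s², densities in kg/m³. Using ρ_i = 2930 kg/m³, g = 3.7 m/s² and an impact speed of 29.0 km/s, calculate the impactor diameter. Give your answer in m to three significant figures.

Rearranging for d: d = [D / (0.0737 · 2930^0.335 · 29000^0.49 · 3.7^-0.25)]^(1/0.8).
D = 2080 m.
2930^0.335 = 14.50
29000^0.49 = 153.7
3.7^-0.25 = 0.7210
Denominator = 0.0737 × 14.50 × 153.7 × 0.7210 = 118.4
D / 118.4 = 2080 / 118.4 = 17.57
d = 17.57^(1/0.8) = 17.57^1.25 = 35.97 m

d ≈ 36.0 m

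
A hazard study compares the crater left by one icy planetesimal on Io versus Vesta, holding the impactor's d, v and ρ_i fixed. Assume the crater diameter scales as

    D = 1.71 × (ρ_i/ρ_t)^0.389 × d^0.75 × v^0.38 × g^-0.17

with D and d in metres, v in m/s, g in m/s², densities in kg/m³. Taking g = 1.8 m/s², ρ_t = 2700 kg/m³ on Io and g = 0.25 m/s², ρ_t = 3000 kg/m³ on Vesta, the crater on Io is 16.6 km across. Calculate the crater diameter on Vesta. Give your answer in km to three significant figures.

D ≈ 22.3 km

The impactor-only factors (d, v, ρ_i) cancel in the ratio, leaving D_Vesta/D_Io = (g_Vesta/g_Io)^-0.17 · (ρ_t,Io/ρ_t,Vesta)^0.389.
(0.25/1.8)^-0.17 = 0.1389^-0.17 = 1.399
(2700/3000)^0.389 = 0.9000^0.389 = 0.9598
Ratio = 1.399 × 0.9598 = 1.343
D_Vesta = 1.343 × 16.6 km = 22.3 km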